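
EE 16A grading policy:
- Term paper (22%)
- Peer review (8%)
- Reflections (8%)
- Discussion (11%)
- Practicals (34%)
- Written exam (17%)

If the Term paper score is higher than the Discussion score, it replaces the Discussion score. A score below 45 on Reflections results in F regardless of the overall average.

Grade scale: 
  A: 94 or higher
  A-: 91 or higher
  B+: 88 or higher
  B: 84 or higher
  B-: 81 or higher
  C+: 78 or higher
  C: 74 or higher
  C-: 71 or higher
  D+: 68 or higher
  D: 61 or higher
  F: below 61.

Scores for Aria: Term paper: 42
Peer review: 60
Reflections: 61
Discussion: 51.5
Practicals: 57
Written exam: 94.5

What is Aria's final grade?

F

Term paper (42) ≤ Discussion (51.5), so Discussion stays at 51.5.
Reflections score 61 ≥ 45: minimum met.
Weighted total:
  Term paper 42 × 0.22 = 9.24
  Peer review 60 × 0.08 = 4.8
  Reflections 61 × 0.08 = 4.88
  Discussion 51.5 × 0.11 = 5.665
  Practicals 57 × 0.34 = 19.38
  Written exam 94.5 × 0.17 = 16.065
Sum = 60.03
60.03 < 61 → F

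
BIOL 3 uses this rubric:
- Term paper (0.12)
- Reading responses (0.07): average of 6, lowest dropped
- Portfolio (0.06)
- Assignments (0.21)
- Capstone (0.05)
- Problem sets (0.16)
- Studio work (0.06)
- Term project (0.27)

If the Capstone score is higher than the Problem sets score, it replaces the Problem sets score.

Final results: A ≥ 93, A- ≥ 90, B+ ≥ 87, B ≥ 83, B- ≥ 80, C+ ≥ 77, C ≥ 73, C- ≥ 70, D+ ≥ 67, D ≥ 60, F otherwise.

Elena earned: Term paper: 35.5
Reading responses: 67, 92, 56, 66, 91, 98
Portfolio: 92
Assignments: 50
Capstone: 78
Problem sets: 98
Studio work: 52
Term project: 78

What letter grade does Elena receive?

D+

Reading responses: drop 56 → average of remaining 5 = 414/5 = 82.8
Capstone (78) ≤ Problem sets (98), so Problem sets stays at 98.
Weighted total:
  Term paper 35.5 × 0.12 = 4.26
  Reading responses 82.8 × 0.07 = 5.796
  Portfolio 92 × 0.06 = 5.52
  Assignments 50 × 0.21 = 10.5
  Capstone 78 × 0.05 = 3.9
  Problem sets 98 × 0.16 = 15.68
  Studio work 52 × 0.06 = 3.12
  Term project 78 × 0.27 = 21.06
Sum = 69.836
69.836 is ≥ 67 and < 70 → D+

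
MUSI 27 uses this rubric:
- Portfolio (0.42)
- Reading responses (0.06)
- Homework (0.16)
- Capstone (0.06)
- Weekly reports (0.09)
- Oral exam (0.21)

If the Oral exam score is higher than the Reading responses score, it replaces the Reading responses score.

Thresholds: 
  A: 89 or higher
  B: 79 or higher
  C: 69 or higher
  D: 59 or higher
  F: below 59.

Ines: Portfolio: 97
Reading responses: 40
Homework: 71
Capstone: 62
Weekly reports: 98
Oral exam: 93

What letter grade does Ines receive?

Oral exam (93) > Reading responses (40), so Reading responses counts as 93.
Weighted total:
  Portfolio 97 × 0.42 = 40.74
  Reading responses 93 × 0.06 = 5.58
  Homework 71 × 0.16 = 11.36
  Capstone 62 × 0.06 = 3.72
  Weekly reports 98 × 0.09 = 8.82
  Oral exam 93 × 0.21 = 19.53
Sum = 89.75
89.75 ≥ 89 → A

A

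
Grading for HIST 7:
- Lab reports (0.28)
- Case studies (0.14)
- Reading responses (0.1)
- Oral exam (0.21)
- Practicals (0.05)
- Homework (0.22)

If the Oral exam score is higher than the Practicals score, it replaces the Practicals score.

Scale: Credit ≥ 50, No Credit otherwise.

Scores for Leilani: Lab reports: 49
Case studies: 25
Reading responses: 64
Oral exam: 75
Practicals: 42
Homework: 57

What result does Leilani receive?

Credit

Oral exam (75) > Practicals (42), so Practicals counts as 75.
Weighted total:
  Lab reports 49 × 0.28 = 13.72
  Case studies 25 × 0.14 = 3.5
  Reading responses 64 × 0.1 = 6.4
  Oral exam 75 × 0.21 = 15.75
  Practicals 75 × 0.05 = 3.75
  Homework 57 × 0.22 = 12.54
Sum = 55.66
55.66 ≥ 50 → Credit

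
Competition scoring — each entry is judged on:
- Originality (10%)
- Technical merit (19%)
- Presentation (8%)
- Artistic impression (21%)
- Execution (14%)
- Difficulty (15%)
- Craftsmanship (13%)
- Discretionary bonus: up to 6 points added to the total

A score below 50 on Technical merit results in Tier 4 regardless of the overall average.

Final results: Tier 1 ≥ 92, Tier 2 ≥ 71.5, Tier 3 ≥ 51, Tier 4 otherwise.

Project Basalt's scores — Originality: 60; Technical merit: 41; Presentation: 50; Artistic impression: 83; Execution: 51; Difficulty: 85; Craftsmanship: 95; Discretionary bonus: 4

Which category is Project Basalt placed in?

Technical merit score 41 < 50: minimum not met.
Weighted total:
  Originality 60 × 0.1 = 6
  Technical merit 41 × 0.19 = 7.79
  Presentation 50 × 0.08 = 4
  Artistic impression 83 × 0.21 = 17.43
  Execution 51 × 0.14 = 7.14
  Difficulty 85 × 0.15 = 12.75
  Craftsmanship 95 × 0.13 = 12.35
Sum = 67.46
Discretionary bonus: 67.46 + 4 = 71.46
Because the Technical merit minimum was not met, the result is Tier 4.

Tier 4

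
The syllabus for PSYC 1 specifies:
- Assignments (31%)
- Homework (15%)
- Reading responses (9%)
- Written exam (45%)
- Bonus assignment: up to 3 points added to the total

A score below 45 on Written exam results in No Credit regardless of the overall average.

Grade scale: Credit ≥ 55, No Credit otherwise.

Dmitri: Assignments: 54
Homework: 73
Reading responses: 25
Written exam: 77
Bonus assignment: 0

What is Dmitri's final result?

Credit

Written exam score 77 ≥ 45: minimum met.
Weighted total:
  Assignments 54 × 0.31 = 16.74
  Homework 73 × 0.15 = 10.95
  Reading responses 25 × 0.09 = 2.25
  Written exam 77 × 0.45 = 34.65
Sum = 64.59
Bonus assignment: 64.59 + 0 = 64.59
64.59 ≥ 55 → Credit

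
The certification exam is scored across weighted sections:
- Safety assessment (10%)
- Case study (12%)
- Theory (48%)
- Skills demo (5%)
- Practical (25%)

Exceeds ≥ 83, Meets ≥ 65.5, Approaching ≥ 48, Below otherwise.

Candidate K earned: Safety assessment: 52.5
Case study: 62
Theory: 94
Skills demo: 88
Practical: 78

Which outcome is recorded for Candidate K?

Weighted total:
  Safety assessment 52.5 × 0.1 = 5.25
  Case study 62 × 0.12 = 7.44
  Theory 94 × 0.48 = 45.12
  Skills demo 88 × 0.05 = 4.4
  Practical 78 × 0.25 = 19.5
Sum = 81.71
81.71 is ≥ 65.5 and < 83 → Meets

Meets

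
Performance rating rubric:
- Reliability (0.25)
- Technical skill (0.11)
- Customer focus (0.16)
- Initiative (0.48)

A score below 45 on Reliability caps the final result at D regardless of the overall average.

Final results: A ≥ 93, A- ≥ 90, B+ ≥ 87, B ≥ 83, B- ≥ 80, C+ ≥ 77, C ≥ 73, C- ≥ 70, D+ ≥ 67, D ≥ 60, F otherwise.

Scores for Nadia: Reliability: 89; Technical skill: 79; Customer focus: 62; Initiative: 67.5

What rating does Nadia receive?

Reliability score 89 ≥ 45: minimum met.
Weighted total:
  Reliability 89 × 0.25 = 22.25
  Technical skill 79 × 0.11 = 8.69
  Customer focus 62 × 0.16 = 9.92
  Initiative 67.5 × 0.48 = 32.4
Sum = 73.26
73.26 is ≥ 73 and < 77 → C

C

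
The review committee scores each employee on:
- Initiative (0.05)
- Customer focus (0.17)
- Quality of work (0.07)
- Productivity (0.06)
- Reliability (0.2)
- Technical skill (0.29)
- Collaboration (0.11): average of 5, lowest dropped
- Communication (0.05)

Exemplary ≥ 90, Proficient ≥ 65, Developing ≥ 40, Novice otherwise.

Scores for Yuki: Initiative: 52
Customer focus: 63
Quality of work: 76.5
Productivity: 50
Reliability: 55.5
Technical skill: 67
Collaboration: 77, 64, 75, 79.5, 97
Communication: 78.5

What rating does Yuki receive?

Collaboration: drop 64 → average of remaining 4 = 328.5/4 = 82.125
Weighted total:
  Initiative 52 × 0.05 = 2.6
  Customer focus 63 × 0.17 = 10.71
  Quality of work 76.5 × 0.07 = 5.355
  Productivity 50 × 0.06 = 3
  Reliability 55.5 × 0.2 = 11.1
  Technical skill 67 × 0.29 = 19.43
  Collaboration 82.125 × 0.11 = 9.03375
  Communication 78.5 × 0.05 = 3.925
Sum = 65.15375
65.15375 is ≥ 65 and < 90 → Proficient

Proficient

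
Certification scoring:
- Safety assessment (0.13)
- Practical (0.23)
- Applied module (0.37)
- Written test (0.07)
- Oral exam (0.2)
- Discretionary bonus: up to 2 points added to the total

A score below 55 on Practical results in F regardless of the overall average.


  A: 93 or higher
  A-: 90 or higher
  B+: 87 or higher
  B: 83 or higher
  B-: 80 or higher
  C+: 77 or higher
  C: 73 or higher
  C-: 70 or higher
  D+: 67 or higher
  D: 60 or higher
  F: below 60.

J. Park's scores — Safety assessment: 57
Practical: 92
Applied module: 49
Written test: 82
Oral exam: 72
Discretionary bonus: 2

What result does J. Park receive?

Practical score 92 ≥ 55: minimum met.
Weighted total:
  Safety assessment 57 × 0.13 = 7.41
  Practical 92 × 0.23 = 21.16
  Applied module 49 × 0.37 = 18.13
  Written test 82 × 0.07 = 5.74
  Oral exam 72 × 0.2 = 14.4
Sum = 66.84
Discretionary bonus: 66.84 + 2 = 68.84
68.84 is ≥ 67 and < 70 → D+

D+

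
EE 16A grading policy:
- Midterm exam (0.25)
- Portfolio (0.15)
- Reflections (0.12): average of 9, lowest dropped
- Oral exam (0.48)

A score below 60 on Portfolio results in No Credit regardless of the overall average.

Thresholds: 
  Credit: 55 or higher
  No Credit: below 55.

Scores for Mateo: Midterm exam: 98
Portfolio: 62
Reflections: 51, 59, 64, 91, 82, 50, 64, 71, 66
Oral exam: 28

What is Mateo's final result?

Reflections: drop 50 → average of remaining 8 = 548/8 = 68.5
Portfolio score 62 ≥ 60: minimum met.
Weighted total:
  Midterm exam 98 × 0.25 = 24.5
  Portfolio 62 × 0.15 = 9.3
  Reflections 68.5 × 0.12 = 8.22
  Oral exam 28 × 0.48 = 13.44
Sum = 55.46
55.46 ≥ 55 → Credit

Credit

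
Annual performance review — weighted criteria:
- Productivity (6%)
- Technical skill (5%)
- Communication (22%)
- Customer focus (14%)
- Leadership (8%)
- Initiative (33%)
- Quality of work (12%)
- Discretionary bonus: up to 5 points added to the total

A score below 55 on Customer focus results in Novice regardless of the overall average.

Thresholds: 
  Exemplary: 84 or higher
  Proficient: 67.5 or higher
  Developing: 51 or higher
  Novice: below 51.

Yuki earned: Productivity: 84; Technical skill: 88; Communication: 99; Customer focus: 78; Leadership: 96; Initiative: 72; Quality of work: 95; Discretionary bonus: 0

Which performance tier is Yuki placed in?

Exemplary

Customer focus score 78 ≥ 55: minimum met.
Weighted total:
  Productivity 84 × 0.06 = 5.04
  Technical skill 88 × 0.05 = 4.4
  Communication 99 × 0.22 = 21.78
  Customer focus 78 × 0.14 = 10.92
  Leadership 96 × 0.08 = 7.68
  Initiative 72 × 0.33 = 23.76
  Quality of work 95 × 0.12 = 11.4
Sum = 84.98
Discretionary bonus: 84.98 + 0 = 84.98
84.98 ≥ 84 → Exemplary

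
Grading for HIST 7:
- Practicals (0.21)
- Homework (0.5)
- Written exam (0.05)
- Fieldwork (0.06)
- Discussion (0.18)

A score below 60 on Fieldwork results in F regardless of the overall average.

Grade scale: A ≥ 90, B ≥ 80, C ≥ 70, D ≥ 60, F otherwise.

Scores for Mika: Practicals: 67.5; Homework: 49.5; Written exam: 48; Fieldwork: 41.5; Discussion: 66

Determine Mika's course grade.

Fieldwork score 41.5 < 60: minimum not met.
Weighted total:
  Practicals 67.5 × 0.21 = 14.175
  Homework 49.5 × 0.5 = 24.75
  Written exam 48 × 0.05 = 2.4
  Fieldwork 41.5 × 0.06 = 2.49
  Discussion 66 × 0.18 = 11.88
Sum = 55.695
Because the Fieldwork minimum was not met, the result is F.

F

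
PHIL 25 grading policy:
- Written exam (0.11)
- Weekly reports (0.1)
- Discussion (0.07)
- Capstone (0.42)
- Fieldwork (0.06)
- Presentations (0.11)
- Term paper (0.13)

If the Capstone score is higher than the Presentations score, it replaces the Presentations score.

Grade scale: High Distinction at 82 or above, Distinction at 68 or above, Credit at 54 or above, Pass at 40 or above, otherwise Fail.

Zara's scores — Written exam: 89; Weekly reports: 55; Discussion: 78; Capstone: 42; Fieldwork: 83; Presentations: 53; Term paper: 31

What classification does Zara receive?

Pass

Capstone (42) ≤ Presentations (53), so Presentations stays at 53.
Weighted total:
  Written exam 89 × 0.11 = 9.79
  Weekly reports 55 × 0.1 = 5.5
  Discussion 78 × 0.07 = 5.46
  Capstone 42 × 0.42 = 17.64
  Fieldwork 83 × 0.06 = 4.98
  Presentations 53 × 0.11 = 5.83
  Term paper 31 × 0.13 = 4.03
Sum = 53.23
53.23 is ≥ 40 and < 54 → Pass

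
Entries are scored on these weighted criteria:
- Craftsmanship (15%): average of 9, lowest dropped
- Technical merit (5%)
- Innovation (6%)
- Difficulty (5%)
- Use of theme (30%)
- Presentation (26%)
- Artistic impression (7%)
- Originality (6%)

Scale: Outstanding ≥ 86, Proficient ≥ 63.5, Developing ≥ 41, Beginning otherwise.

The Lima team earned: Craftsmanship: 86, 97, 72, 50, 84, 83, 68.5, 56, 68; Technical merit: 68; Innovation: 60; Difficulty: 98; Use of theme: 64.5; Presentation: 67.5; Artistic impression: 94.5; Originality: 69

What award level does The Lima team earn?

Craftsmanship: drop 50 → average of remaining 8 = 614.5/8 = 76.8125
Weighted total:
  Craftsmanship 76.8125 × 0.15 = 11.521875
  Technical merit 68 × 0.05 = 3.4
  Innovation 60 × 0.06 = 3.6
  Difficulty 98 × 0.05 = 4.9
  Use of theme 64.5 × 0.3 = 19.35
  Presentation 67.5 × 0.26 = 17.55
  Artistic impression 94.5 × 0.07 = 6.615
  Originality 69 × 0.06 = 4.14
Sum = 71.076875
71.076875 is ≥ 63.5 and < 86 → Proficient

Proficient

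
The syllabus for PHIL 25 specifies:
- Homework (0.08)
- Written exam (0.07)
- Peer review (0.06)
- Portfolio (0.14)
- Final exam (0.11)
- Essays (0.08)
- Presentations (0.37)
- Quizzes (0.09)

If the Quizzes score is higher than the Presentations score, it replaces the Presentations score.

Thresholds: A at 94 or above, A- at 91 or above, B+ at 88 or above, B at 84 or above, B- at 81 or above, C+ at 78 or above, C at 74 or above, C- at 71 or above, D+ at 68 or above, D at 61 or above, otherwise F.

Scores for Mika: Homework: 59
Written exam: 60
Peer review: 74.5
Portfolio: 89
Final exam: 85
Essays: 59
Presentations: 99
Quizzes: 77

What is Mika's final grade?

B-

Quizzes (77) ≤ Presentations (99), so Presentations stays at 99.
Weighted total:
  Homework 59 × 0.08 = 4.72
  Written exam 60 × 0.07 = 4.2
  Peer review 74.5 × 0.06 = 4.47
  Portfolio 89 × 0.14 = 12.46
  Final exam 85 × 0.11 = 9.35
  Essays 59 × 0.08 = 4.72
  Presentations 99 × 0.37 = 36.63
  Quizzes 77 × 0.09 = 6.93
Sum = 83.48
83.48 is ≥ 81 and < 84 → B-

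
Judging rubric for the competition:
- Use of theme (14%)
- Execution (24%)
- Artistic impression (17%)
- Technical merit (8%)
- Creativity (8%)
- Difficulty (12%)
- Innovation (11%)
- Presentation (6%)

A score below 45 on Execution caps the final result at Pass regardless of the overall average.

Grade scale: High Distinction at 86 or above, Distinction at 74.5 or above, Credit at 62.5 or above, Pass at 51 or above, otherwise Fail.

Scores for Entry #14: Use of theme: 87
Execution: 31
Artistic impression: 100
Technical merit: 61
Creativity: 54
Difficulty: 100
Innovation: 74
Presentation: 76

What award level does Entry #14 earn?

Pass

Execution score 31 < 45: minimum not met.
Weighted total:
  Use of theme 87 × 0.14 = 12.18
  Execution 31 × 0.24 = 7.44
  Artistic impression 100 × 0.17 = 17
  Technical merit 61 × 0.08 = 4.88
  Creativity 54 × 0.08 = 4.32
  Difficulty 100 × 0.12 = 12
  Innovation 74 × 0.11 = 8.14
  Presentation 76 × 0.06 = 4.56
Sum = 70.52
70.52 would be Credit; cap at Pass applies → Pass.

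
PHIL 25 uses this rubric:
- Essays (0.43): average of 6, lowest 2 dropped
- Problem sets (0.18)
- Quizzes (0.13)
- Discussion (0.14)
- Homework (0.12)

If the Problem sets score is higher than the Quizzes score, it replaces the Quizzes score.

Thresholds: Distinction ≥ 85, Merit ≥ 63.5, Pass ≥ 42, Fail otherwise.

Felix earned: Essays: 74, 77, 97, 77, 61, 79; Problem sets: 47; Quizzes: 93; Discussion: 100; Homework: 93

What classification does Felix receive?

Essays: drop 61, 74 → average of remaining 4 = 330/4 = 82.5
Problem sets (47) ≤ Quizzes (93), so Quizzes stays at 93.
Weighted total:
  Essays 82.5 × 0.43 = 35.475
  Problem sets 47 × 0.18 = 8.46
  Quizzes 93 × 0.13 = 12.09
  Discussion 100 × 0.14 = 14
  Homework 93 × 0.12 = 11.16
Sum = 81.185
81.185 is ≥ 63.5 and < 85 → Merit

Merit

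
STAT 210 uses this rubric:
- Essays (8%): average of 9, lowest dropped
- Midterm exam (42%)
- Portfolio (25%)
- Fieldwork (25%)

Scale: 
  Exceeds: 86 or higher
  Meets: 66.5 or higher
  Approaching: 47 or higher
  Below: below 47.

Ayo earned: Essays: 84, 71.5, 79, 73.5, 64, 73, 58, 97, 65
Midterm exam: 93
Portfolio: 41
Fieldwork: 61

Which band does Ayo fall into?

Meets

Essays: drop 58 → average of remaining 8 = 607/8 = 75.875
Weighted total:
  Essays 75.875 × 0.08 = 6.07
  Midterm exam 93 × 0.42 = 39.06
  Portfolio 41 × 0.25 = 10.25
  Fieldwork 61 × 0.25 = 15.25
Sum = 70.63
70.63 is ≥ 66.5 and < 86 → Meets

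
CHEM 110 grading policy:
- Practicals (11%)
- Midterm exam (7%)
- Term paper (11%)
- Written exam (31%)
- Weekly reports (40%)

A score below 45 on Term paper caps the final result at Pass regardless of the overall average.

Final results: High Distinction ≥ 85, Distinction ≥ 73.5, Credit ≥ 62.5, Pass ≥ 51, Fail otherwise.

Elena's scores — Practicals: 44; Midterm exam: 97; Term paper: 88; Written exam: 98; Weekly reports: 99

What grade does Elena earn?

High Distinction

Term paper score 88 ≥ 45: minimum met.
Weighted total:
  Practicals 44 × 0.11 = 4.84
  Midterm exam 97 × 0.07 = 6.79
  Term paper 88 × 0.11 = 9.68
  Written exam 98 × 0.31 = 30.38
  Weekly reports 99 × 0.4 = 39.6
Sum = 91.29
91.29 ≥ 85 → High Distinction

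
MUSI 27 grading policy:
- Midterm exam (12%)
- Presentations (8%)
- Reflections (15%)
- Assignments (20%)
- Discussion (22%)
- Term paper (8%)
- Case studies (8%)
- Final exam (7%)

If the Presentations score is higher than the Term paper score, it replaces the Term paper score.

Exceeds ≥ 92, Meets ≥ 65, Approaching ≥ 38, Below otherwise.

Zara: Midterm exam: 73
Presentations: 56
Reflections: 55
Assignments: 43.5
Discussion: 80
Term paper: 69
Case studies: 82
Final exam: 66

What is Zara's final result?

Approaching

Presentations (56) ≤ Term paper (69), so Term paper stays at 69.
Weighted total:
  Midterm exam 73 × 0.12 = 8.76
  Presentations 56 × 0.08 = 4.48
  Reflections 55 × 0.15 = 8.25
  Assignments 43.5 × 0.2 = 8.7
  Discussion 80 × 0.22 = 17.6
  Term paper 69 × 0.08 = 5.52
  Case studies 82 × 0.08 = 6.56
  Final exam 66 × 0.07 = 4.62
Sum = 64.49
64.49 is ≥ 38 and < 65 → Approaching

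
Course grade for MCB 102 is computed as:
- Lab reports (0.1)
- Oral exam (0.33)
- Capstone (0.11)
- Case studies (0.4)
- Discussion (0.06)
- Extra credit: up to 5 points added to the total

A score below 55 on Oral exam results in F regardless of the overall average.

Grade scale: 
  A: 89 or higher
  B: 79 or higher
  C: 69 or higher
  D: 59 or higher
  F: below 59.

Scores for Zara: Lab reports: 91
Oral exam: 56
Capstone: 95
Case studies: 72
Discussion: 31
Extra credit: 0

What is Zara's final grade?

Oral exam score 56 ≥ 55: minimum met.
Weighted total:
  Lab reports 91 × 0.1 = 9.1
  Oral exam 56 × 0.33 = 18.48
  Capstone 95 × 0.11 = 10.45
  Case studies 72 × 0.4 = 28.8
  Discussion 31 × 0.06 = 1.86
Sum = 68.69
Extra credit: 68.69 + 0 = 68.69
68.69 is ≥ 59 and < 69 → D

D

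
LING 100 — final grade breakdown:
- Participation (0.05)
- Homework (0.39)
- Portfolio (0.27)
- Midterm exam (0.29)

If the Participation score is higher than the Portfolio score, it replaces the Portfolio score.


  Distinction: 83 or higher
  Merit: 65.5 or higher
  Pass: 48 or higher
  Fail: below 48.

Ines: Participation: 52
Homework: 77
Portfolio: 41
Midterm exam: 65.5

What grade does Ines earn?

Merit

Participation (52) > Portfolio (41), so Portfolio counts as 52.
Weighted total:
  Participation 52 × 0.05 = 2.6
  Homework 77 × 0.39 = 30.03
  Portfolio 52 × 0.27 = 14.04
  Midterm exam 65.5 × 0.29 = 18.995
Sum = 65.665
65.665 is ≥ 65.5 and < 83 → Merit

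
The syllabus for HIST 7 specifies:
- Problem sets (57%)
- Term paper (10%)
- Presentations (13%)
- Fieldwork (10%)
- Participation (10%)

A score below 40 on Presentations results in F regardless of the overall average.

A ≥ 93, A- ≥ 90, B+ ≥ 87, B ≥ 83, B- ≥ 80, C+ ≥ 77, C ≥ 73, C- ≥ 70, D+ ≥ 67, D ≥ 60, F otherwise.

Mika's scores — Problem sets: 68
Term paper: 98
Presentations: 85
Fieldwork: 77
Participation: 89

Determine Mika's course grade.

Presentations score 85 ≥ 40: minimum met.
Weighted total:
  Problem sets 68 × 0.57 = 38.76
  Term paper 98 × 0.1 = 9.8
  Presentations 85 × 0.13 = 11.05
  Fieldwork 77 × 0.1 = 7.7
  Participation 89 × 0.1 = 8.9
Sum = 76.21
76.21 is ≥ 73 and < 77 → C

C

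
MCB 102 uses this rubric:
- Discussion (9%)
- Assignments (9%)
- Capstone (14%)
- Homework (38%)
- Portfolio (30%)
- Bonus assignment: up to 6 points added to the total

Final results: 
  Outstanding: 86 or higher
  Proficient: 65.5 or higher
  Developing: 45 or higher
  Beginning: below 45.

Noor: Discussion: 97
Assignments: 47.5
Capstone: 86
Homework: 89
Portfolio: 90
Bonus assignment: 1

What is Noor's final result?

Outstanding

Weighted total:
  Discussion 97 × 0.09 = 8.73
  Assignments 47.5 × 0.09 = 4.275
  Capstone 86 × 0.14 = 12.04
  Homework 89 × 0.38 = 33.82
  Portfolio 90 × 0.3 = 27
Sum = 85.865
Bonus assignment: 85.865 + 1 = 86.865
86.865 ≥ 86 → Outstanding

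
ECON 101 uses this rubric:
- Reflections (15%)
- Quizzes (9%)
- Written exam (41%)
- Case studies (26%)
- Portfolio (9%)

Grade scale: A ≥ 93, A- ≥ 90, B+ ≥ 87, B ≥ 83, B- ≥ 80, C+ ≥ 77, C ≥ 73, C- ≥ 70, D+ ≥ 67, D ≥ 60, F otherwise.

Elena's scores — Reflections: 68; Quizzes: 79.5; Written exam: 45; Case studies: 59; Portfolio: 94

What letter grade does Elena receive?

Weighted total:
  Reflections 68 × 0.15 = 10.2
  Quizzes 79.5 × 0.09 = 7.155
  Written exam 45 × 0.41 = 18.45
  Case studies 59 × 0.26 = 15.34
  Portfolio 94 × 0.09 = 8.46
Sum = 59.605
59.605 < 60 → F

F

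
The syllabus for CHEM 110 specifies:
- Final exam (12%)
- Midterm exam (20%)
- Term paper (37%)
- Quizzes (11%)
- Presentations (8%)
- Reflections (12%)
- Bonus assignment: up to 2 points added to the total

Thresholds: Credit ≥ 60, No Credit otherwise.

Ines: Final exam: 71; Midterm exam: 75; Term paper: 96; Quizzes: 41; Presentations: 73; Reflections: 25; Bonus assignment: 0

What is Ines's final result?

Weighted total:
  Final exam 71 × 0.12 = 8.52
  Midterm exam 75 × 0.2 = 15
  Term paper 96 × 0.37 = 35.52
  Quizzes 41 × 0.11 = 4.51
  Presentations 73 × 0.08 = 5.84
  Reflections 25 × 0.12 = 3
Sum = 72.39
Bonus assignment: 72.39 + 0 = 72.39
72.39 ≥ 60 → Credit

Credit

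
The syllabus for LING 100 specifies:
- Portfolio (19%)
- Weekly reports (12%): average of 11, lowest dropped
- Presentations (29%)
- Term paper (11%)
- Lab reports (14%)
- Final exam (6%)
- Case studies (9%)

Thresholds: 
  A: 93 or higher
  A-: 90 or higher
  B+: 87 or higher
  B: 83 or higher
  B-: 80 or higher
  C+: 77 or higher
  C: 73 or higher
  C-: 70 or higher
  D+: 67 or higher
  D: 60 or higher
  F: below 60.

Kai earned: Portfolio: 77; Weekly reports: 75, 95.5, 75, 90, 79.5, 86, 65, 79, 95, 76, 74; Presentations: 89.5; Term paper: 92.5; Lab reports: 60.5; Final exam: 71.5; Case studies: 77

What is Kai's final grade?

Weekly reports: drop 65 → average of remaining 10 = 825/10 = 82.5
Weighted total:
  Portfolio 77 × 0.19 = 14.63
  Weekly reports 82.5 × 0.12 = 9.9
  Presentations 89.5 × 0.29 = 25.955
  Term paper 92.5 × 0.11 = 10.175
  Lab reports 60.5 × 0.14 = 8.47
  Final exam 71.5 × 0.06 = 4.29
  Case studies 77 × 0.09 = 6.93
Sum = 80.35
80.35 is ≥ 80 and < 83 → B-

B-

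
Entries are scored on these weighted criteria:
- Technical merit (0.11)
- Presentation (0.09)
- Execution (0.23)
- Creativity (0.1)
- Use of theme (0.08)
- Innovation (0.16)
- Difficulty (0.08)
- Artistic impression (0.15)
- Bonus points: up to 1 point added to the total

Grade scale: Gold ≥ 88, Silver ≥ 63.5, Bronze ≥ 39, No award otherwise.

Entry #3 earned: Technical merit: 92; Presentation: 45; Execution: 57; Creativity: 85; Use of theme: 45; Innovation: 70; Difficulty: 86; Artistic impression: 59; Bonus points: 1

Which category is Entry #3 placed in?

Weighted total:
  Technical merit 92 × 0.11 = 10.12
  Presentation 45 × 0.09 = 4.05
  Execution 57 × 0.23 = 13.11
  Creativity 85 × 0.1 = 8.5
  Use of theme 45 × 0.08 = 3.6
  Innovation 70 × 0.16 = 11.2
  Difficulty 86 × 0.08 = 6.88
  Artistic impression 59 × 0.15 = 8.85
Sum = 66.31
Bonus points: 66.31 + 1 = 67.31
67.31 is ≥ 63.5 and < 88 → Silver

Silver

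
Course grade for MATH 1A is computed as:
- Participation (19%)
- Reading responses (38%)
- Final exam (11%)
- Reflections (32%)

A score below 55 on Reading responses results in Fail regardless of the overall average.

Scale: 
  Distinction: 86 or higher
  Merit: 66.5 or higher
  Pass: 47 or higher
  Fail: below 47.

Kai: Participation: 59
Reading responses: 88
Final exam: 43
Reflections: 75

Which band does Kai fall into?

Merit

Reading responses score 88 ≥ 55: minimum met.
Weighted total:
  Participation 59 × 0.19 = 11.21
  Reading responses 88 × 0.38 = 33.44
  Final exam 43 × 0.11 = 4.73
  Reflections 75 × 0.32 = 24
Sum = 73.38
73.38 is ≥ 66.5 and < 86 → Merit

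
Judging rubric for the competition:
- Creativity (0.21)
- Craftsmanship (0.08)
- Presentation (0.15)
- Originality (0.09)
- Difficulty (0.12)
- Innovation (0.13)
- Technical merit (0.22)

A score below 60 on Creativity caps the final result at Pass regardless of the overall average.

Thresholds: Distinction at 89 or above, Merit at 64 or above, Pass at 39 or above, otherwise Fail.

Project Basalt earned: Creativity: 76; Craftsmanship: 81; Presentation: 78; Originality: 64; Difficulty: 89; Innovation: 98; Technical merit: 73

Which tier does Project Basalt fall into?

Creativity score 76 ≥ 60: minimum met.
Weighted total:
  Creativity 76 × 0.21 = 15.96
  Craftsmanship 81 × 0.08 = 6.48
  Presentation 78 × 0.15 = 11.7
  Originality 64 × 0.09 = 5.76
  Difficulty 89 × 0.12 = 10.68
  Innovation 98 × 0.13 = 12.74
  Technical merit 73 × 0.22 = 16.06
Sum = 79.38
79.38 is ≥ 64 and < 89 → Merit

Merit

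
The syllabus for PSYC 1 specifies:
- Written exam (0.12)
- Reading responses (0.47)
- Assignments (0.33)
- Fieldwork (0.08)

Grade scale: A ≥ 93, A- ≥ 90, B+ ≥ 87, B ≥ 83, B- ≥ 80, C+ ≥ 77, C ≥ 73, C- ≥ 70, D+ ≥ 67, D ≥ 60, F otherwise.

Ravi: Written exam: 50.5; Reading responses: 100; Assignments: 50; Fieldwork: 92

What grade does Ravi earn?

C

Weighted total:
  Written exam 50.5 × 0.12 = 6.06
  Reading responses 100 × 0.47 = 47
  Assignments 50 × 0.33 = 16.5
  Fieldwork 92 × 0.08 = 7.36
Sum = 76.92
76.92 is ≥ 73 and < 77 → C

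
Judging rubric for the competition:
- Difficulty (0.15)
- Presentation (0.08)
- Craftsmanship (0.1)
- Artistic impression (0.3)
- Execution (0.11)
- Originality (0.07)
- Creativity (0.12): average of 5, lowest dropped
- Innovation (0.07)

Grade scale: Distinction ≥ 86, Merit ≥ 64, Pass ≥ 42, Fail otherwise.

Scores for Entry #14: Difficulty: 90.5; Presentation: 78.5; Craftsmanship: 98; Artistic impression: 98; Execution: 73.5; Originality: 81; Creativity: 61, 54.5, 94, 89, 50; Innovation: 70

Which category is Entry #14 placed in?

Distinction

Creativity: drop 50 → average of remaining 4 = 298.5/4 = 74.625
Weighted total:
  Difficulty 90.5 × 0.15 = 13.575
  Presentation 78.5 × 0.08 = 6.28
  Craftsmanship 98 × 0.1 = 9.8
  Artistic impression 98 × 0.3 = 29.4
  Execution 73.5 × 0.11 = 8.085
  Originality 81 × 0.07 = 5.67
  Creativity 74.625 × 0.12 = 8.955
  Innovation 70 × 0.07 = 4.9
Sum = 86.665
86.665 ≥ 86 → Distinction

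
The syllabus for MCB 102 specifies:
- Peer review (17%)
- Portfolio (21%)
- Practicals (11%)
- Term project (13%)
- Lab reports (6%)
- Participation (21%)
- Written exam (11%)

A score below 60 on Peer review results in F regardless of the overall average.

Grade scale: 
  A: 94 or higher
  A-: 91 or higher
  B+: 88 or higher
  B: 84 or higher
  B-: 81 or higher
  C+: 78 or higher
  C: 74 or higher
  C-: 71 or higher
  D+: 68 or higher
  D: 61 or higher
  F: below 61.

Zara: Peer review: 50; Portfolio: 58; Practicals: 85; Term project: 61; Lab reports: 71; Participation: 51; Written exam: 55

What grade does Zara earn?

F

Peer review score 50 < 60: minimum not met.
Weighted total:
  Peer review 50 × 0.17 = 8.5
  Portfolio 58 × 0.21 = 12.18
  Practicals 85 × 0.11 = 9.35
  Term project 61 × 0.13 = 7.93
  Lab reports 71 × 0.06 = 4.26
  Participation 51 × 0.21 = 10.71
  Written exam 55 × 0.11 = 6.05
Sum = 58.98
Because the Peer review minimum was not met, the result is F.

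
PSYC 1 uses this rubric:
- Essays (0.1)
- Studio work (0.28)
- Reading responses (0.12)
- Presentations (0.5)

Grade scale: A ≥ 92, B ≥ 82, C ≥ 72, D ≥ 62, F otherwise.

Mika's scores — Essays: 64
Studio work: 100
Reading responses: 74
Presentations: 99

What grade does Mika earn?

A

Weighted total:
  Essays 64 × 0.1 = 6.4
  Studio work 100 × 0.28 = 28
  Reading responses 74 × 0.12 = 8.88
  Presentations 99 × 0.5 = 49.5
Sum = 92.78
92.78 ≥ 92 → A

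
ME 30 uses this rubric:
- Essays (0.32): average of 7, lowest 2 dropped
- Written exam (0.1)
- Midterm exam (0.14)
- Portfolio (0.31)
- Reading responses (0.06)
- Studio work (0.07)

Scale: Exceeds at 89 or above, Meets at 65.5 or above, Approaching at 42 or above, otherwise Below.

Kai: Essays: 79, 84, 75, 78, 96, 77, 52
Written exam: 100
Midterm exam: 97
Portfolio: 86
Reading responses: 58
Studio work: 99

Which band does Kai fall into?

Essays: drop 52, 75 → average of remaining 5 = 414/5 = 82.8
Weighted total:
  Essays 82.8 × 0.32 = 26.496
  Written exam 100 × 0.1 = 10
  Midterm exam 97 × 0.14 = 13.58
  Portfolio 86 × 0.31 = 26.66
  Reading responses 58 × 0.06 = 3.48
  Studio work 99 × 0.07 = 6.93
Sum = 87.146
87.146 is ≥ 65.5 and < 89 → Meets

Meets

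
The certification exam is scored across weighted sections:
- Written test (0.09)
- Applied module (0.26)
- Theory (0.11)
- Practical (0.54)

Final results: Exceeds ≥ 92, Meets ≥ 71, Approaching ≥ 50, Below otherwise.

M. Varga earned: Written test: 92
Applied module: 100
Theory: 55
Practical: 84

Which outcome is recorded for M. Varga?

Meets

Weighted total:
  Written test 92 × 0.09 = 8.28
  Applied module 100 × 0.26 = 26
  Theory 55 × 0.11 = 6.05
  Practical 84 × 0.54 = 45.36
Sum = 85.69
85.69 is ≥ 71 and < 92 → Meets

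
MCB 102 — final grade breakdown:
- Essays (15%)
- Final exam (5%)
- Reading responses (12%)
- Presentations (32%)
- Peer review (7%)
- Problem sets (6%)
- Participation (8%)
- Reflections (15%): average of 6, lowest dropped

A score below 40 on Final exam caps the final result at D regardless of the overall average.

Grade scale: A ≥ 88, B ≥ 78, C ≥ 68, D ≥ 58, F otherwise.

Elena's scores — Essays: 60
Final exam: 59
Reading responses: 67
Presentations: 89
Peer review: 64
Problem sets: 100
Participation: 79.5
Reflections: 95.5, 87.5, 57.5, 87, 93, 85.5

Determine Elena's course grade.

Reflections: drop 57.5 → average of remaining 5 = 448.5/5 = 89.7
Final exam score 59 ≥ 40: minimum met.
Weighted total:
  Essays 60 × 0.15 = 9
  Final exam 59 × 0.05 = 2.95
  Reading responses 67 × 0.12 = 8.04
  Presentations 89 × 0.32 = 28.48
  Peer review 64 × 0.07 = 4.48
  Problem sets 100 × 0.06 = 6
  Participation 79.5 × 0.08 = 6.36
  Reflections 89.7 × 0.15 = 13.455
Sum = 78.765
78.765 is ≥ 78 and < 88 → B

B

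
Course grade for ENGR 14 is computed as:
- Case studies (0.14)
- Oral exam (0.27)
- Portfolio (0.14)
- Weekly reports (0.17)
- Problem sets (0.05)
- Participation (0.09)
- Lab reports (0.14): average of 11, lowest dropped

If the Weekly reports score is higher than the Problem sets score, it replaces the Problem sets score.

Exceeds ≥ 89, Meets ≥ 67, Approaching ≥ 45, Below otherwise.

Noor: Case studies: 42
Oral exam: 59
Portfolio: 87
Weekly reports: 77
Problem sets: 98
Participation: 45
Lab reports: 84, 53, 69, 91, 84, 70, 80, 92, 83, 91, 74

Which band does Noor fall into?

Meets

Lab reports: drop 53 → average of remaining 10 = 818/10 = 81.8
Weekly reports (77) ≤ Problem sets (98), so Problem sets stays at 98.
Weighted total:
  Case studies 42 × 0.14 = 5.88
  Oral exam 59 × 0.27 = 15.93
  Portfolio 87 × 0.14 = 12.18
  Weekly reports 77 × 0.17 = 13.09
  Problem sets 98 × 0.05 = 4.9
  Participation 45 × 0.09 = 4.05
  Lab reports 81.8 × 0.14 = 11.452
Sum = 67.482
67.482 is ≥ 67 and < 89 → Meets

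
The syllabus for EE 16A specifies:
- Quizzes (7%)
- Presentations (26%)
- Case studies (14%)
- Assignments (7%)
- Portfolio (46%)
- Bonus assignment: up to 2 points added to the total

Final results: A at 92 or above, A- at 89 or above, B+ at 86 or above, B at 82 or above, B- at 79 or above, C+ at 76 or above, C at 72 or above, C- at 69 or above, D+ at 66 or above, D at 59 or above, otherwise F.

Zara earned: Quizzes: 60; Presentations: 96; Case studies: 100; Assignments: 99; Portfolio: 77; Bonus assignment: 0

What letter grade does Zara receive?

B

Weighted total:
  Quizzes 60 × 0.07 = 4.2
  Presentations 96 × 0.26 = 24.96
  Case studies 100 × 0.14 = 14
  Assignments 99 × 0.07 = 6.93
  Portfolio 77 × 0.46 = 35.42
Sum = 85.51
Bonus assignment: 85.51 + 0 = 85.51
85.51 is ≥ 82 and < 86 → B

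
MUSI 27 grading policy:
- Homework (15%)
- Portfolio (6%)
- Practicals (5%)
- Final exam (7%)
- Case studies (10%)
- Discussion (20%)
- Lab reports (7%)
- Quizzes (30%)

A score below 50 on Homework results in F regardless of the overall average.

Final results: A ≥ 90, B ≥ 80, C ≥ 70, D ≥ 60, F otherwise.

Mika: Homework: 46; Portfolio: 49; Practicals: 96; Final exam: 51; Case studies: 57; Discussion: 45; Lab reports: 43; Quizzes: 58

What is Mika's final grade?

F

Homework score 46 < 50: minimum not met.
Weighted total:
  Homework 46 × 0.15 = 6.9
  Portfolio 49 × 0.06 = 2.94
  Practicals 96 × 0.05 = 4.8
  Final exam 51 × 0.07 = 3.57
  Case studies 57 × 0.1 = 5.7
  Discussion 45 × 0.2 = 9
  Lab reports 43 × 0.07 = 3.01
  Quizzes 58 × 0.3 = 17.4
Sum = 53.32
Because the Homework minimum was not met, the result is F.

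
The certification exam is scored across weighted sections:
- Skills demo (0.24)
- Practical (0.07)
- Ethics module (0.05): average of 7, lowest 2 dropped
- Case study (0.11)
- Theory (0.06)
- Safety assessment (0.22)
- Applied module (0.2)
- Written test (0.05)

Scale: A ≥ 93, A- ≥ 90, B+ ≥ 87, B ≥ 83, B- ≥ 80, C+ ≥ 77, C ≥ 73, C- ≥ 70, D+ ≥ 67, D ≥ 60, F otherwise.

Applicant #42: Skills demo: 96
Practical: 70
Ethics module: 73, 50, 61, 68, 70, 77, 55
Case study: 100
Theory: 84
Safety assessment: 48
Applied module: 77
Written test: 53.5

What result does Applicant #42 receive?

Ethics module: drop 50, 55 → average of remaining 5 = 349/5 = 69.8
Weighted total:
  Skills demo 96 × 0.24 = 23.04
  Practical 70 × 0.07 = 4.9
  Ethics module 69.8 × 0.05 = 3.49
  Case study 100 × 0.11 = 11
  Theory 84 × 0.06 = 5.04
  Safety assessment 48 × 0.22 = 10.56
  Applied module 77 × 0.2 = 15.4
  Written test 53.5 × 0.05 = 2.675
Sum = 76.105
76.105 is ≥ 73 and < 77 → C

C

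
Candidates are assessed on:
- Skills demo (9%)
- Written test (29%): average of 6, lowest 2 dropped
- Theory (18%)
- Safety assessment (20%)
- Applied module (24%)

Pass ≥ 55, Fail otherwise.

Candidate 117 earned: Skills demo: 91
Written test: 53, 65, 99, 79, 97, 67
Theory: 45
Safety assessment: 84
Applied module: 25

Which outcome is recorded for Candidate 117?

Pass

Written test: drop 53, 65 → average of remaining 4 = 342/4 = 85.5
Weighted total:
  Skills demo 91 × 0.09 = 8.19
  Written test 85.5 × 0.29 = 24.795
  Theory 45 × 0.18 = 8.1
  Safety assessment 84 × 0.2 = 16.8
  Applied module 25 × 0.24 = 6
Sum = 63.885
63.885 ≥ 55 → Pass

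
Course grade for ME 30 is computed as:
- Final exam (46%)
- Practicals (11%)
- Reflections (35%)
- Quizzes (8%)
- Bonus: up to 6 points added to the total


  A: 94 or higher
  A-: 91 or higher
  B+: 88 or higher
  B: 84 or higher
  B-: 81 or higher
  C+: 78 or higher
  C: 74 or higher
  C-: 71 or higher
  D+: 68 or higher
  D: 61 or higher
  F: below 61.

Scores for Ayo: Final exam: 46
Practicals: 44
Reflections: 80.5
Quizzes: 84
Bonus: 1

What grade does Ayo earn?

Weighted total:
  Final exam 46 × 0.46 = 21.16
  Practicals 44 × 0.11 = 4.84
  Reflections 80.5 × 0.35 = 28.175
  Quizzes 84 × 0.08 = 6.72
Sum = 60.895
Bonus: 60.895 + 1 = 61.895
61.895 is ≥ 61 and < 68 → D

D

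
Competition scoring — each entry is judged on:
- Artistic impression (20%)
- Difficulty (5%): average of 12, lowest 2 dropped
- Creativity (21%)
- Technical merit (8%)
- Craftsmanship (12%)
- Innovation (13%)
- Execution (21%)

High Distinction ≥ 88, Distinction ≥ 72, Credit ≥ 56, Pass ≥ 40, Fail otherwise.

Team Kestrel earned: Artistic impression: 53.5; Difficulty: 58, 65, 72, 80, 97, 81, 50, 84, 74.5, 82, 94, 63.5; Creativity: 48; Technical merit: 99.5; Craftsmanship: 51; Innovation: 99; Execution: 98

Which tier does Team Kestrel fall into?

Difficulty: drop 50, 58 → average of remaining 10 = 793/10 = 79.3
Weighted total:
  Artistic impression 53.5 × 0.2 = 10.7
  Difficulty 79.3 × 0.05 = 3.965
  Creativity 48 × 0.21 = 10.08
  Technical merit 99.5 × 0.08 = 7.96
  Craftsmanship 51 × 0.12 = 6.12
  Innovation 99 × 0.13 = 12.87
  Execution 98 × 0.21 = 20.58
Sum = 72.275
72.275 is ≥ 72 and < 88 → Distinction

Distinction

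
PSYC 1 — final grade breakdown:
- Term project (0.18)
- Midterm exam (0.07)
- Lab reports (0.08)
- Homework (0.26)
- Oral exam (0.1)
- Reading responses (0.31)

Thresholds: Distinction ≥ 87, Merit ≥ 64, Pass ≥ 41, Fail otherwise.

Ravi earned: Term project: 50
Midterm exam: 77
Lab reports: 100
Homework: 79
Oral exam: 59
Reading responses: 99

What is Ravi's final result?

Weighted total:
  Term project 50 × 0.18 = 9
  Midterm exam 77 × 0.07 = 5.39
  Lab reports 100 × 0.08 = 8
  Homework 79 × 0.26 = 20.54
  Oral exam 59 × 0.1 = 5.9
  Reading responses 99 × 0.31 = 30.69
Sum = 79.52
79.52 is ≥ 64 and < 87 → Merit

Merit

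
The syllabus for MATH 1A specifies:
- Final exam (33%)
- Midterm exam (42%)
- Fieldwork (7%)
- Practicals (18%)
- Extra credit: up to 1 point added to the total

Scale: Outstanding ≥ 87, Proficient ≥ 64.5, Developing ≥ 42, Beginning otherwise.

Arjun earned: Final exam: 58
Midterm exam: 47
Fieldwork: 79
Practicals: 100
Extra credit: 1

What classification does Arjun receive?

Developing

Weighted total:
  Final exam 58 × 0.33 = 19.14
  Midterm exam 47 × 0.42 = 19.74
  Fieldwork 79 × 0.07 = 5.53
  Practicals 100 × 0.18 = 18
Sum = 62.41
Extra credit: 62.41 + 1 = 63.41
63.41 is ≥ 42 and < 64.5 → Developing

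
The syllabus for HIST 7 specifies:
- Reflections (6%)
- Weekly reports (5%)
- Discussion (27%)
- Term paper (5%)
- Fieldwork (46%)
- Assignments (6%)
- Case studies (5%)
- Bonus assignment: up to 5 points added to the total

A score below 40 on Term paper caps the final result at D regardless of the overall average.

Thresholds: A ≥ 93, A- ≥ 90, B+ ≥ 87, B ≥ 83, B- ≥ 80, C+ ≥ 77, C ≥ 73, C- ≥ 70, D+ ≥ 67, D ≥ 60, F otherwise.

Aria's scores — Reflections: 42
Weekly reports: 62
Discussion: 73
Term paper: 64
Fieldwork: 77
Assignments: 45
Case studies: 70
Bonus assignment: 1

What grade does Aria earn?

C-

Term paper score 64 ≥ 40: minimum met.
Weighted total:
  Reflections 42 × 0.06 = 2.52
  Weekly reports 62 × 0.05 = 3.1
  Discussion 73 × 0.27 = 19.71
  Term paper 64 × 0.05 = 3.2
  Fieldwork 77 × 0.46 = 35.42
  Assignments 45 × 0.06 = 2.7
  Case studies 70 × 0.05 = 3.5
Sum = 70.15
Bonus assignment: 70.15 + 1 = 71.15
71.15 is ≥ 70 and < 73 → C-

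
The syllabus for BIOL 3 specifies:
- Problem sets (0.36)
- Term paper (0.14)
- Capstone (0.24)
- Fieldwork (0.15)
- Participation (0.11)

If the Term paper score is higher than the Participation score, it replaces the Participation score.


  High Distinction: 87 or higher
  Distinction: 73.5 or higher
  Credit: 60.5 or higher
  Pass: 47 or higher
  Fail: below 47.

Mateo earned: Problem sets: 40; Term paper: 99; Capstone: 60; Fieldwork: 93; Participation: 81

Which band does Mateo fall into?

Credit

Term paper (99) > Participation (81), so Participation counts as 99.
Weighted total:
  Problem sets 40 × 0.36 = 14.4
  Term paper 99 × 0.14 = 13.86
  Capstone 60 × 0.24 = 14.4
  Fieldwork 93 × 0.15 = 13.95
  Participation 99 × 0.11 = 10.89
Sum = 67.5
67.5 is ≥ 60.5 and < 73.5 → Credit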